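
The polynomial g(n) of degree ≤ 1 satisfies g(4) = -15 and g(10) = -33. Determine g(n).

g(n) = -3n - 3

Using the Lagrange interpolation formula with nodes 4, 10:
  L_0(n) = (n - 10) / -6
  L_1(n) = (n - 4) / 6
Then g(n) = -15·L_0(n) - 33·L_1(n).
Expanding and collecting terms gives g(n) = -3n - 3.
Check: g(10) = -33. ✓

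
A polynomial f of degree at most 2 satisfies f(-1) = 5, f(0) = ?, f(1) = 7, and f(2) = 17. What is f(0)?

On equispaced nodes a degree-2 polynomial has vanishing third forward difference, so
  - f(-1) + 3·f(0) - 3·f(1) + f(2) = 0.
Substituting the known values and solving for f(0):
  3·f(0) = 9
  f(0) = 3.

3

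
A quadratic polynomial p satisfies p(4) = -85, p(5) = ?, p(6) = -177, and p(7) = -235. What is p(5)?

-127

On equispaced nodes a degree-2 polynomial has vanishing third forward difference, so
  - p(4) + 3·p(5) - 3·p(6) + p(7) = 0.
Substituting the known values and solving for p(5):
  3·p(5) = -381
  p(5) = -127.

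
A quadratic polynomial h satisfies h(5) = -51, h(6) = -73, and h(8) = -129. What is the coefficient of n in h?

0

Write h(n) = an^2 + bn + c. Substituting each data point gives a linear system:
  25a + 5b + c = -51
  36a + 6b + c = -73
  64a + 8b + c = -129
Solving the system yields a = -2, b = 0, c = -1.
So h(n) = -2n^2 - 1.
The coefficient of n is 0.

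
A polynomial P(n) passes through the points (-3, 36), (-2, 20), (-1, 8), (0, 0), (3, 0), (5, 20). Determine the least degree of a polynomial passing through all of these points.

2

Divided differences on the nodes -3, -2, -1, 0, 3, 5:
  order 0: 36  20  8  0  0  20
  order 1: -16  -12  -8  0  10
  order 2: 2  2  2  2
  order 3: 0  0  0
  order 4: 0  0
  order 5: 0
The order-2 divided differences are all 2 (nonzero) and every higher order vanishes, so the data lies on a polynomial of degree exactly 2.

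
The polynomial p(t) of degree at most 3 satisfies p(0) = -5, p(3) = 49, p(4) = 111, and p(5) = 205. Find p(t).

p(t) = t^3 + 4t^2 - 3t - 5

Write p(t) = at^3 + bt^2 + ct + d. Substituting each data point gives a linear system:
  d = -5
  27a + 9b + 3c + d = 49
  64a + 16b + 4c + d = 111
  125a + 25b + 5c + d = 205
Solving the system yields a = 1, b = 4, c = -3, d = -5.
So p(t) = t³ + 4t² - 3t - 5.
Check: p(3) = 49. ✓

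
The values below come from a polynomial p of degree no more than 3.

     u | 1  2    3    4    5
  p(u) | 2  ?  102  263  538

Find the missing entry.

On equispaced nodes a degree-3 polynomial has vanishing fourth forward difference, so
  p(1) - 4·p(2) + 6·p(3) - 4·p(4) + p(5) = 0.
Substituting the known values and solving for p(2):
  -4·p(2) = -100
  p(2) = 25.

25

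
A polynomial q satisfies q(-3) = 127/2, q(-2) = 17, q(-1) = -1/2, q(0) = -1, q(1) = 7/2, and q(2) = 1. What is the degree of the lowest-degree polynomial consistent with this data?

Forward differences of the values at x = -3, -2, -1, 0, 1, 2:
  q  : 127/2  17  -1/2  -1  7/2  1
  Δ  : -93/2  -35/2  -1/2  9/2  -5/2
  Δ^2: 29  17  5  -7
  Δ^3: -12  -12  -12
  Δ^4: 0  0
  Δ^5: 0
The third differences are constant (-12) and nonzero, while all higher differences vanish, so the minimal degree is 3.

3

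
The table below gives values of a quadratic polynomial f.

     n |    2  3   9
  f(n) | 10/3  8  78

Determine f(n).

f(n) = n^2 - (1/3)n

Write f(n) = an^2 + bn + c. Substituting each data point gives a linear system:
  4a + 2b + c = 10/3
  9a + 3b + c = 8
  81a + 9b + c = 78
Solving the system yields a = 1, b = -1/3, c = 0.
So f(n) = n^2 - (1/3)n.
Check: f(3) = 8. ✓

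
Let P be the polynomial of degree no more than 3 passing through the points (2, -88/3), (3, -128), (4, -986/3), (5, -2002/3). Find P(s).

P(s) = -6s^3 + 3s^2 + (1/3)s + 6

Using the Lagrange interpolation formula with nodes 2, 3, 4, 5:
  L_0(s) = (s - 3)(s - 4)(s - 5) / -6
  L_1(s) = (s - 2)(s - 4)(s - 5) / 2
  L_2(s) = (s - 2)(s - 3)(s - 5) / -2
  L_3(s) = (s - 2)(s - 3)(s - 4) / 6
Then P(s) = -88/3·L_0(s) - 128·L_1(s) - 986/3·L_2(s) - 2002/3·L_3(s).
Expanding and collecting terms gives P(s) = -6s^3 + 3s^2 + (1/3)s + 6.
Check: P(5) = -2002/3. ✓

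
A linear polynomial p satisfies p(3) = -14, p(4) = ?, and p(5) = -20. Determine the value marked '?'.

-17

The 2 known points determine the degree-1 polynomial uniquely.
Write p(n) = an + b. Substituting each data point gives a linear system:
  3a + b = -14
  5a + b = -20
Solving the system yields a = -3, b = -5.
So p(n) = -3n - 5.
Then p(4) = -17.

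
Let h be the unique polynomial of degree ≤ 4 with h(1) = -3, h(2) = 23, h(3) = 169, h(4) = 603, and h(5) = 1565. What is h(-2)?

39

Using the Lagrange interpolation formula with nodes 1, 2, 3, 4, 5:
  L_0(x) = (x - 2)(x - 3)(x - 4)(x - 5) / 24
  L_1(x) = (x - 1)(x - 3)(x - 4)(x - 5) / -6
  L_2(x) = (x - 1)(x - 2)(x - 4)(x - 5) / 4
  L_3(x) = (x - 1)(x - 2)(x - 3)(x - 5) / -6
  L_4(x) = (x - 1)(x - 2)(x - 3)(x - 4) / 24
Then h(x) = -3·L_0(x) + 23·L_1(x) + 169·L_2(x) + 603·L_3(x) + 1565·L_4(x).
Expanding and collecting terms gives h(x) = 3x^4 - 2x^3 - 3x^2 + 4x - 5.
Evaluating at x = -2: h(-2) = 39.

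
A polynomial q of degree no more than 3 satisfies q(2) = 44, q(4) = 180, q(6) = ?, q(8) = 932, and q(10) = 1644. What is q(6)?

The 4 known points determine the degree-3 polynomial uniquely.
Write q(x) = ax^3 + bx^2 + cx + d. Substituting each data point gives a linear system:
  8a + 4b + 2c + d = 44
  64a + 16b + 4c + d = 180
  512a + 64b + 8c + d = 932
  1000a + 100b + 10c + d = 1644
Solving the system yields a = 1, b = 6, c = 4, d = 4.
So q(x) = x³ + 6x² + 4x + 4.
Then q(6) = 460.

460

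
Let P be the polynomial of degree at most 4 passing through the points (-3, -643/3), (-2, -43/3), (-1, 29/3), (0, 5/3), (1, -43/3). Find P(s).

P(s) = -5s^4 - 6s^3 + s^2 - 6s + 5/3

Write P(s) = as^4 + bs^3 + cs^2 + ds + e. Substituting each data point gives a linear system:
  81a - 27b + 9c - 3d + e = -643/3
  16a - 8b + 4c - 2d + e = -43/3
  a - b + c - d + e = 29/3
  e = 5/3
  a + b + c + d + e = -43/3
Solving the system yields a = -5, b = -6, c = 1, d = -6, e = 5/3.
So P(s) = -5s^4 - 6s^3 + s^2 - 6s + 5/3.
Check: P(-1) = 29/3. ✓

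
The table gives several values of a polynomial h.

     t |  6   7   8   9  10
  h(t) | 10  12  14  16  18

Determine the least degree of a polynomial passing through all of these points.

Divided differences on the nodes 6, 7, 8, 9, 10:
  order 0: 10  12  14  16  18
  order 1: 2  2  2  2
  order 2: 0  0  0
  order 3: 0  0
  order 4: 0
The order-1 divided differences are all 2 (nonzero) and every higher order vanishes, so the data lies on a polynomial of degree exactly 1.

1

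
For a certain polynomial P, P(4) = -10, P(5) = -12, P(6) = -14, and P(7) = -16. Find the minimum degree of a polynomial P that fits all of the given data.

1

Forward differences of the values at u = 4, 5, 6, 7:
  P  : -10  -12  -14  -16
  Δ  : -2  -2  -2
  Δ^2: 0  0
  Δ^3: 0
The first differences are constant (-2) and nonzero, while all higher differences vanish, so the minimal degree is 1.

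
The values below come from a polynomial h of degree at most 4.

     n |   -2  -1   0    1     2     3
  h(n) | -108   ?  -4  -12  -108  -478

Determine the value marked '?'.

On equispaced nodes a degree-4 polynomial has vanishing fifth forward difference, so
  - h(-2) + 5·h(-1) - 10·h(0) + 10·h(1) - 5·h(2) + h(3) = 0.
Substituting the known values and solving for h(-1):
  5·h(-1) = -90
  h(-1) = -18.

-18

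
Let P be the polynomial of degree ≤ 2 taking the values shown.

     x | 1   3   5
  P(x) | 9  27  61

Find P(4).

42

Forward differences of the values at x = 1, 3, 5:
  P  : 9  27  61
  Δ  : 18  34
  Δ^2: 16
The second differences are constant, confirming degree 2.
Interpolating (Newton forward form) and evaluating at x = 4 gives P(4) = 42.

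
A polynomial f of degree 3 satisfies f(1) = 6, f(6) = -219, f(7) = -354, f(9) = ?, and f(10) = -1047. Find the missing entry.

The 4 known points determine the degree-3 polynomial uniquely.
Write f(s) = as^3 + bs^2 + cs + d. Substituting each data point gives a linear system:
  a + b + c + d = 6
  216a + 36b + 6c + d = -219
  343a + 49b + 7c + d = -354
  1000a + 100b + 10c + d = -1047
Solving the system yields a = -1, b = -1, c = 5, d = 3.
So f(s) = -s^3 - s^2 + 5s + 3.
Then f(9) = -762.

-762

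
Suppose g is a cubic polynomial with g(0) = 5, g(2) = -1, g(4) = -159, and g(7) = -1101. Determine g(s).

Using the Lagrange interpolation formula with nodes 0, 2, 4, 7:
  L_0(s) = (s - 2)(s - 4)(s - 7) / -56
  L_1(s) = s(s - 4)(s - 7) / 20
  L_2(s) = s(s - 2)(s - 7) / -24
  L_3(s) = s(s - 2)(s - 4) / 105
Then g(s) = 5·L_0(s) - 1·L_1(s) - 159·L_2(s) - 1101·L_3(s).
Expanding and collecting terms gives g(s) = -4s^3 + 5s^2 + 3s + 5.
Check: g(2) = -1. ✓

g(s) = -4s^3 + 5s^2 + 3s + 5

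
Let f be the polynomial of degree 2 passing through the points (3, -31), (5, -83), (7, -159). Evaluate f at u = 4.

-54

Forward differences of the values at u = 3, 5, 7:
  f  : -31  -83  -159
  Δ  : -52  -76
  Δ^2: -24
The second differences are constant, confirming degree 2.
Interpolating (Newton forward form) and evaluating at u = 4 gives f(4) = -54.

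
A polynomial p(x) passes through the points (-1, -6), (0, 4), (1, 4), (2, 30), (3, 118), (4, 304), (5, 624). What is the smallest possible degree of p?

3

Forward differences of the values at x = -1, 0, 1, 2, 3, 4, 5:
  p  : -6  4  4  30  118  304  624
  Δ  : 10  0  26  88  186  320
  Δ^2: -10  26  62  98  134
  Δ^3: 36  36  36  36
  Δ^4: 0  0  0
  Δ^5: 0  0
  Δ^6: 0
The third differences are constant (36) and nonzero, while all higher differences vanish, so the minimal degree is 3.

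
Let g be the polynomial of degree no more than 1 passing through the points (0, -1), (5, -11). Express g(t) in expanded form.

g(t) = -2t - 1

Write g(t) = at + b. Substituting each data point gives a linear system:
  b = -1
  5a + b = -11
Solving the system yields a = -2, b = -1.
So g(t) = -2t - 1.
Check: g(0) = -1. ✓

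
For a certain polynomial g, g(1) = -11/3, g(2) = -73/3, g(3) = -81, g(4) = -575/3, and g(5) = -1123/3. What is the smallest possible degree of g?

Forward differences of the values at x = 1, 2, 3, 4, 5:
  g  : -11/3  -73/3  -81  -575/3  -1123/3
  Δ  : -62/3  -170/3  -332/3  -548/3
  Δ^2: -36  -54  -72
  Δ^3: -18  -18
  Δ^4: 0
The third differences are constant (-18) and nonzero, while all higher differences vanish, so the minimal degree is 3.

3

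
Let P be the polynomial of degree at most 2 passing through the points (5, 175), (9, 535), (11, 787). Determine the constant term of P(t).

-5

Write P(t) = at^2 + bt + c. Substituting each data point gives a linear system:
  25a + 5b + c = 175
  81a + 9b + c = 535
  121a + 11b + c = 787
Solving the system yields a = 6, b = 6, c = -5.
So P(t) = 6t^2 + 6t - 5.
The constant term is -5.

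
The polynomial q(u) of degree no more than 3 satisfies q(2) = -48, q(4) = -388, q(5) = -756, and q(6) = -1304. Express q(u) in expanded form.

Write q(u) = au^3 + bu^2 + cu + d. Substituting each data point gives a linear system:
  8a + 4b + 2c + d = -48
  64a + 16b + 4c + d = -388
  125a + 25b + 5c + d = -756
  216a + 36b + 6c + d = -1304
Solving the system yields a = -6, b = 0, c = -2, d = 4.
So q(u) = -6u^3 - 2u + 4.
Check: q(6) = -1304. ✓

q(u) = -6u^3 - 2u + 4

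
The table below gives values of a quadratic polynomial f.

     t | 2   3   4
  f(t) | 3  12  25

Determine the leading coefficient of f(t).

2

Write f(t) = at^2 + bt + c. Substituting each data point gives a linear system:
  4a + 2b + c = 3
  9a + 3b + c = 12
  16a + 4b + c = 25
Solving the system yields a = 2, b = -1, c = -3.
So f(t) = 2t^2 - t - 3.
The leading coefficient is 2.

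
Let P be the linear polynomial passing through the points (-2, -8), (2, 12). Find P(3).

17

Write P(u) = au + b. Substituting each data point gives a linear system:
  -2a + b = -8
  2a + b = 12
Solving the system yields a = 5, b = 2.
So P(u) = 5u + 2.
Then P(3) = 17.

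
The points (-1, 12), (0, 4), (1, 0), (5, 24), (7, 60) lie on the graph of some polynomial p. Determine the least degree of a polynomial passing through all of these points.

2

Divided differences on the nodes -1, 0, 1, 5, 7:
  order 0: 12  4  0  24  60
  order 1: -8  -4  6  18
  order 2: 2  2  2
  order 3: 0  0
  order 4: 0
The order-2 divided differences are all 2 (nonzero) and every higher order vanishes, so the data lies on a polynomial of degree exactly 2.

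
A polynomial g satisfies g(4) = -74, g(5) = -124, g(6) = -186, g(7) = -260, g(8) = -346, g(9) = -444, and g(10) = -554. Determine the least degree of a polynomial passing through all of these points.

2

Forward differences of the values at n = 4, 5, 6, 7, 8, 9, 10:
  g  : -74  -124  -186  -260  -346  -444  -554
  Δ  : -50  -62  -74  -86  -98  -110
  Δ^2: -12  -12  -12  -12  -12
  Δ^3: 0  0  0  0
  Δ^4: 0  0  0
  Δ^5: 0  0
  Δ^6: 0
The second differences are constant (-12) and nonzero, while all higher differences vanish, so the minimal degree is 2.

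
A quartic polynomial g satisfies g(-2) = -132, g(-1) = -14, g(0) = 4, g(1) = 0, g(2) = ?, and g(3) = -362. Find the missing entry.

The 5 known points determine the degree-4 polynomial uniquely.
Write g(t) = at^4 + bt^3 + ct^2 + dt + e. Substituting each data point gives a linear system:
  16a - 8b + 4c - 2d + e = -132
  a - b + c - d + e = -14
  e = 4
  a + b + c + d + e = 0
  81a + 27b + 9c + 3d + e = -362
Solving the system yields a = -5, b = 3, c = -6, d = 4, e = 4.
So g(t) = -5t⁴ + 3t³ - 6t² + 4t + 4.
Then g(2) = -68.

-68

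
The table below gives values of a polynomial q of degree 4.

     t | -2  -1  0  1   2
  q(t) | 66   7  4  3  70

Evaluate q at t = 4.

1272

Forward differences of the values at t = -2, -1, 0, 1, 2:
  q  : 66  7  4  3  70
  Δ  : -59  -3  -1  67
  Δ^2: 56  2  68
  Δ^3: -54  66
  Δ^4: 120
The fourth differences are constant, confirming degree 4.
Interpolating (Newton forward form) and evaluating at t = 4 gives q(4) = 1272.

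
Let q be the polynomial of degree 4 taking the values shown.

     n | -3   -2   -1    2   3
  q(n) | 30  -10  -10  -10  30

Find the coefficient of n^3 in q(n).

Write q(n) = an^4 + bn^3 + cn^2 + dn + e. Substituting each data point gives a linear system:
  81a - 27b + 9c - 3d + e = 30
  16a - 8b + 4c - 2d + e = -10
  a - b + c - d + e = -10
  16a + 8b + 4c + 2d + e = -10
  81a + 27b + 9c + 3d + e = 30
Solving the system yields a = 1, b = 0, c = -5, d = 0, e = -6.
So q(n) = n⁴ - 5n² - 6.
The coefficient of n^3 is 0.

0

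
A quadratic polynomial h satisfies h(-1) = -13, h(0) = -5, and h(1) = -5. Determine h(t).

Write h(t) = at^2 + bt + c. Substituting each data point gives a linear system:
  a - b + c = -13
  c = -5
  a + b + c = -5
Solving the system yields a = -4, b = 4, c = -5.
So h(t) = -4t^2 + 4t - 5.
Check: h(1) = -5. ✓

h(t) = -4t^2 + 4t - 5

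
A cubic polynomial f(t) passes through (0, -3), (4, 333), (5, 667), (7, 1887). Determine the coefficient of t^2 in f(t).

-4

Write f(t) = at^3 + bt^2 + ct + d. Substituting each data point gives a linear system:
  d = -3
  64a + 16b + 4c + d = 333
  125a + 25b + 5c + d = 667
  343a + 49b + 7c + d = 1887
Solving the system yields a = 6, b = -4, c = 4, d = -3.
So f(t) = 6t^3 - 4t^2 + 4t - 3.
The coefficient of t^2 is -4.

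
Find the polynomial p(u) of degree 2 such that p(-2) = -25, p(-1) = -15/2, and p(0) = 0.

p(u) = -5u^2 + (5/2)u

Using the Lagrange interpolation formula with nodes -2, -1, 0:
  L_0(u) = (u + 1)u / 2
  L_1(u) = (u + 2)u / -1
  L_2(u) = (u + 2)(u + 1) / 2
Then p(u) = -25·L_0(u) - 15/2·L_1(u) + 0·L_2(u).
Expanding and collecting terms gives p(u) = -5u² + (5/2)u.
Check: p(-1) = -15/2. ✓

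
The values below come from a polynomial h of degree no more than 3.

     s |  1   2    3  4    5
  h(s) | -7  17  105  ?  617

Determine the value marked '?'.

The 4 known points determine the degree-3 polynomial uniquely.
Write h(s) = as^3 + bs^2 + cs + d. Substituting each data point gives a linear system:
  a + b + c + d = -7
  8a + 4b + 2c + d = 17
  27a + 9b + 3c + d = 105
  125a + 25b + 5c + d = 617
Solving the system yields a = 6, b = -4, c = -6, d = -3.
So h(s) = 6s^3 - 4s^2 - 6s - 3.
Then h(4) = 293.

293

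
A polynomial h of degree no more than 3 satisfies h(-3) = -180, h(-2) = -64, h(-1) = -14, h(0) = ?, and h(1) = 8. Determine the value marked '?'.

0

The 4 known points determine the degree-3 polynomial uniquely.
Write h(n) = an^3 + bn^2 + cn + d. Substituting each data point gives a linear system:
  -27a + 9b - 3c + d = -180
  -8a + 4b - 2c + d = -64
  -a + b - c + d = -14
  a + b + c + d = 8
Solving the system yields a = 5, b = -3, c = 6, d = 0.
So h(n) = 5n³ - 3n² + 6n.
Then h(0) = 0.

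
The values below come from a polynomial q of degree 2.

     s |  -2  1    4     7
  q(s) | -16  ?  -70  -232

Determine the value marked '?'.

2

The 3 known points determine the degree-2 polynomial uniquely.
Write q(s) = as^2 + bs + c. Substituting each data point gives a linear system:
  4a - 2b + c = -16
  16a + 4b + c = -70
  49a + 7b + c = -232
Solving the system yields a = -5, b = 1, c = 6.
So q(s) = -5s^2 + s + 6.
Then q(1) = 2.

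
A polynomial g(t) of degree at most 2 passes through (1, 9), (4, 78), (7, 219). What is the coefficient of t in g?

Write g(t) = at^2 + bt + c. Substituting each data point gives a linear system:
  a + b + c = 9
  16a + 4b + c = 78
  49a + 7b + c = 219
Solving the system yields a = 4, b = 3, c = 2.
So g(t) = 4t^2 + 3t + 2.
The coefficient of t is 3.

3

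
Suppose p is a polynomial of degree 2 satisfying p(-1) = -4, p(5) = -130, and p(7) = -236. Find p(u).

Write p(u) = au^2 + bu + c. Substituting each data point gives a linear system:
  a - b + c = -4
  25a + 5b + c = -130
  49a + 7b + c = -236
Solving the system yields a = -4, b = -5, c = -5.
So p(u) = -4u² - 5u - 5.
Check: p(-1) = -4. ✓

p(u) = -4u^2 - 5u - 5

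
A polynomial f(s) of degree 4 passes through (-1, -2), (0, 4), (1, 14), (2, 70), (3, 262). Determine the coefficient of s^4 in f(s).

2

Write f(s) = as^4 + bs^3 + cs^2 + ds + e. Substituting each data point gives a linear system:
  a - b + c - d + e = -2
  e = 4
  a + b + c + d + e = 14
  16a + 8b + 4c + 2d + e = 70
  81a + 27b + 9c + 3d + e = 262
Solving the system yields a = 2, b = 3, c = 0, d = 5, e = 4.
So f(s) = 2s^4 + 3s^3 + 5s + 4.
The leading coefficient is 2.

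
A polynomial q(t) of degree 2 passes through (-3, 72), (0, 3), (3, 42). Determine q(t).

Using the Lagrange interpolation formula with nodes -3, 0, 3:
  L_0(t) = t(t - 3) / 18
  L_1(t) = (t + 3)(t - 3) / -9
  L_2(t) = (t + 3)t / 18
Then q(t) = 72·L_0(t) + 3·L_1(t) + 42·L_2(t).
Expanding and collecting terms gives q(t) = 6t^2 - 5t + 3.
Check: q(3) = 42. ✓

q(t) = 6t^2 - 5t + 3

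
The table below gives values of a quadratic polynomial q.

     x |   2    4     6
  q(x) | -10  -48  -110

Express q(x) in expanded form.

Using the Lagrange interpolation formula with nodes 2, 4, 6:
  L_0(x) = (x - 4)(x - 6) / 8
  L_1(x) = (x - 2)(x - 6) / -4
  L_2(x) = (x - 2)(x - 4) / 8
Then q(x) = -10·L_0(x) - 48·L_1(x) - 110·L_2(x).
Expanding and collecting terms gives q(x) = -3x^2 - x + 4.
Check: q(6) = -110. ✓

q(x) = -3x^2 - x + 4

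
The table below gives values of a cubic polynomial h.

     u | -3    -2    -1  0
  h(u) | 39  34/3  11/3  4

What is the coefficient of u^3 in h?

-2

Write h(u) = au^3 + bu^2 + cu + d. Substituting each data point gives a linear system:
  -27a + 9b - 3c + d = 39
  -8a + 4b - 2c + d = 34/3
  -a + b - c + d = 11/3
  d = 4
Solving the system yields a = -2, b = -2, c = 1/3, d = 4.
So h(u) = -2u^3 - 2u^2 + (1/3)u + 4.
The leading coefficient is -2.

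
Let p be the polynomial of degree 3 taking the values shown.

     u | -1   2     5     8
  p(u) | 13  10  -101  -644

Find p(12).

Forward differences of the values at u = -1, 2, 5, 8:
  p  : 13  10  -101  -644
  Δ  : -3  -111  -543
  Δ^2: -108  -432
  Δ^3: -324
The third differences are constant, confirming degree 3.
Interpolating (Newton forward form) and evaluating at u = 12 gives p(12) = -2600.

-2600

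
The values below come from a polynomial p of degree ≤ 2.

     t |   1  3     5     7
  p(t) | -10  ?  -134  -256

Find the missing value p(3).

The 3 known points determine the degree-2 polynomial uniquely.
Write p(t) = at^2 + bt + c. Substituting each data point gives a linear system:
  a + b + c = -10
  25a + 5b + c = -134
  49a + 7b + c = -256
Solving the system yields a = -5, b = -1, c = -4.
So p(t) = -5t² - t - 4.
Then p(3) = -52.

-52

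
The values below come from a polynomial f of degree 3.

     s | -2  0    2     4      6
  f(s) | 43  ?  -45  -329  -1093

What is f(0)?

-1

On equispaced nodes a degree-3 polynomial has vanishing fourth forward difference, so
  f(-2) - 4·f(0) + 6·f(2) - 4·f(4) + f(6) = 0.
Substituting the known values and solving for f(0):
  -4·f(0) = 4
  f(0) = -1.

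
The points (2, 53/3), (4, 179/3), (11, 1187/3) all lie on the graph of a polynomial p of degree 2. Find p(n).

p(n) = 3n^2 + 3n - 1/3

Using the Lagrange interpolation formula with nodes 2, 4, 11:
  L_0(n) = (n - 4)(n - 11) / 18
  L_1(n) = (n - 2)(n - 11) / -14
  L_2(n) = (n - 2)(n - 4) / 63
Then p(n) = 53/3·L_0(n) + 179/3·L_1(n) + 1187/3·L_2(n).
Expanding and collecting terms gives p(n) = 3n^2 + 3n - 1/3.
Check: p(4) = 179/3. ✓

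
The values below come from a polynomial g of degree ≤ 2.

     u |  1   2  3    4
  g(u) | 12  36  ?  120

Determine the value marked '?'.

On equispaced nodes a degree-2 polynomial has vanishing third forward difference, so
  - g(1) + 3·g(2) - 3·g(3) + g(4) = 0.
Substituting the known values and solving for g(3):
  -3·g(3) = -216
  g(3) = 72.

72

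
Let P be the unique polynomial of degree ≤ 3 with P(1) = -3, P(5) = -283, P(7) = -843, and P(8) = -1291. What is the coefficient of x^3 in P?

-3

Write P(x) = ax^3 + bx^2 + cx + d. Substituting each data point gives a linear system:
  a + b + c + d = -3
  125a + 25b + 5c + d = -283
  343a + 49b + 7c + d = -843
  512a + 64b + 8c + d = -1291
Solving the system yields a = -3, b = 4, c = -1, d = -3.
So P(x) = -3x^3 + 4x^2 - x - 3.
The leading coefficient is -3.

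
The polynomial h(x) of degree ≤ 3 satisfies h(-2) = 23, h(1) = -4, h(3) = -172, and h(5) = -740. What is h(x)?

Write h(x) = ax^3 + bx^2 + cx + d. Substituting each data point gives a linear system:
  -8a + 4b - 2c + d = 23
  a + b + c + d = -4
  27a + 9b + 3c + d = -172
  125a + 25b + 5c + d = -740
Solving the system yields a = -5, b = -5, c = 1, d = 5.
So h(x) = -5x^3 - 5x^2 + x + 5.
Check: h(-2) = 23. ✓

h(x) = -5x^3 - 5x^2 + x + 5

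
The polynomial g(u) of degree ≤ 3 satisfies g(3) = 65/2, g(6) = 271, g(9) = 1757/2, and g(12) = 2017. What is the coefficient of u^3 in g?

1

Write g(u) = au^3 + bu^2 + cu + d. Substituting each data point gives a linear system:
  27a + 9b + 3c + d = 65/2
  216a + 36b + 6c + d = 271
  729a + 81b + 9c + d = 1757/2
  1728a + 144b + 12c + d = 2017
Solving the system yields a = 1, b = 5/2, c = -6, d = 1.
So g(u) = u^3 + (5/2)u^2 - 6u + 1.
The leading coefficient is 1.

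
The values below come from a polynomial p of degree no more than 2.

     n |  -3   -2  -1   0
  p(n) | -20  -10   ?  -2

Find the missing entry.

-4

On equispaced nodes a degree-2 polynomial has vanishing third forward difference, so
  - p(-3) + 3·p(-2) - 3·p(-1) + p(0) = 0.
Substituting the known values and solving for p(-1):
  -3·p(-1) = 12
  p(-1) = -4.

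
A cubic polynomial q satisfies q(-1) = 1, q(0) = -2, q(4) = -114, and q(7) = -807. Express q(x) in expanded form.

q(x) = -3x^3 + 4x^2 + 4x - 2

Write q(x) = ax^3 + bx^2 + cx + d. Substituting each data point gives a linear system:
  -a + b - c + d = 1
  d = -2
  64a + 16b + 4c + d = -114
  343a + 49b + 7c + d = -807
Solving the system yields a = -3, b = 4, c = 4, d = -2.
So q(x) = -3x^3 + 4x^2 + 4x - 2.
Check: q(7) = -807. ✓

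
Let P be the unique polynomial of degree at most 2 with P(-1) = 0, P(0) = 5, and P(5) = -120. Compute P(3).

Using the Lagrange interpolation formula with nodes -1, 0, 5:
  L_0(n) = n(n - 5) / 6
  L_1(n) = (n + 1)(n - 5) / -5
  L_2(n) = (n + 1)n / 30
Then P(n) = 0·L_0(n) + 5·L_1(n) - 120·L_2(n).
Expanding and collecting terms gives P(n) = -5n^2 + 5.
Evaluating at n = 3: P(3) = -40.

-40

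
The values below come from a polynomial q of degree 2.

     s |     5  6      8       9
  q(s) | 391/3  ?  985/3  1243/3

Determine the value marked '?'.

The 3 known points determine the degree-2 polynomial uniquely.
Write q(s) = as^2 + bs + c. Substituting each data point gives a linear system:
  25a + 5b + c = 391/3
  64a + 8b + c = 985/3
  81a + 9b + c = 1243/3
Solving the system yields a = 5, b = 1, c = 1/3.
So q(s) = 5s^2 + s + 1/3.
Then q(6) = 559/3.

559/3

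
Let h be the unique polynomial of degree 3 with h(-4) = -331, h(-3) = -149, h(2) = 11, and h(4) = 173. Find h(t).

Using the Lagrange interpolation formula with nodes -4, -3, 2, 4:
  L_0(t) = (t + 3)(t - 2)(t - 4) / -48
  L_1(t) = (t + 4)(t - 2)(t - 4) / 35
  L_2(t) = (t + 4)(t + 3)(t - 4) / -60
  L_3(t) = (t + 4)(t + 3)(t - 2) / 112
Then h(t) = -331·L_0(t) - 149·L_1(t) + 11·L_2(t) + 173·L_3(t).
Expanding and collecting terms gives h(t) = 4t^3 - 5t^2 - t + 1.
Check: h(4) = 173. ✓

h(t) = 4t^3 - 5t^2 - t + 1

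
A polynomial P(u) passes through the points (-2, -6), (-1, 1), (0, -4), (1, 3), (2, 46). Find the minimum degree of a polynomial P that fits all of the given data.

Forward differences of the values at u = -2, -1, 0, 1, 2:
  P  : -6  1  -4  3  46
  Δ  : 7  -5  7  43
  Δ^2: -12  12  36
  Δ^3: 24  24
  Δ^4: 0
The third differences are constant (24) and nonzero, while all higher differences vanish, so the minimal degree is 3.

3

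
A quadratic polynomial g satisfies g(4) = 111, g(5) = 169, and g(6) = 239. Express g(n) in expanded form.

Using the Lagrange interpolation formula with nodes 4, 5, 6:
  L_0(n) = (n - 5)(n - 6) / 2
  L_1(n) = (n - 4)(n - 6) / -1
  L_2(n) = (n - 4)(n - 5) / 2
Then g(n) = 111·L_0(n) + 169·L_1(n) + 239·L_2(n).
Expanding and collecting terms gives g(n) = 6n^2 + 4n - 1.
Check: g(6) = 239. ✓

g(n) = 6n^2 + 4n - 1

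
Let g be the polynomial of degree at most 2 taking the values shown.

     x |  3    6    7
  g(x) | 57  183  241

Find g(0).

Write g(x) = ax^2 + bx + c. Substituting each data point gives a linear system:
  9a + 3b + c = 57
  36a + 6b + c = 183
  49a + 7b + c = 241
Solving the system yields a = 4, b = 6, c = 3.
So g(x) = 4x² + 6x + 3.
Then g(0) = 3.

3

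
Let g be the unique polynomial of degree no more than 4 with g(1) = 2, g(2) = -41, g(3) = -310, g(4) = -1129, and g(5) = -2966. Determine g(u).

g(u) = -6u^4 + 6u^3 + u^2 + 2u - 1

Write g(u) = au^4 + bu^3 + cu^2 + du + e. Substituting each data point gives a linear system:
  a + b + c + d + e = 2
  16a + 8b + 4c + 2d + e = -41
  81a + 27b + 9c + 3d + e = -310
  256a + 64b + 16c + 4d + e = -1129
  625a + 125b + 25c + 5d + e = -2966
Solving the system yields a = -6, b = 6, c = 1, d = 2, e = -1.
So g(u) = -6u⁴ + 6u³ + u² + 2u - 1.
Check: g(2) = -41. ✓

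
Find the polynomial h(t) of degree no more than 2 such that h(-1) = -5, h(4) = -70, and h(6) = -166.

h(t) = -5t^2 + 2t + 2

Using the Lagrange interpolation formula with nodes -1, 4, 6:
  L_0(t) = (t - 4)(t - 6) / 35
  L_1(t) = (t + 1)(t - 6) / -10
  L_2(t) = (t + 1)(t - 4) / 14
Then h(t) = -5·L_0(t) - 70·L_1(t) - 166·L_2(t).
Expanding and collecting terms gives h(t) = -5t^2 + 2t + 2.
Check: h(6) = -166. ✓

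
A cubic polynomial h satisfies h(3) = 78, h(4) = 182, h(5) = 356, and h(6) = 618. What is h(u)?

Write h(u) = au^3 + bu^2 + cu + d. Substituting each data point gives a linear system:
  27a + 9b + 3c + d = 78
  64a + 16b + 4c + d = 182
  125a + 25b + 5c + d = 356
  216a + 36b + 6c + d = 618
Solving the system yields a = 3, b = -1, c = 0, d = 6.
So h(u) = 3u^3 - u^2 + 6.
Check: h(3) = 78. ✓

h(u) = 3u^3 - u^2 + 6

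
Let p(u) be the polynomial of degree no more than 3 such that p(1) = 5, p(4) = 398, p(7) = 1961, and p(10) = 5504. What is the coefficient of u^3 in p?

5

Write p(u) = au^3 + bu^2 + cu + d. Substituting each data point gives a linear system:
  a + b + c + d = 5
  64a + 16b + 4c + d = 398
  343a + 49b + 7c + d = 1961
  1000a + 100b + 10c + d = 5504
Solving the system yields a = 5, b = 5, c = 1, d = -6.
So p(u) = 5u³ + 5u² + u - 6.
The leading coefficient is 5.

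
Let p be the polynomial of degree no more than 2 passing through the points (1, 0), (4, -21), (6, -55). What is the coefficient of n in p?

3

Write p(n) = an^2 + bn + c. Substituting each data point gives a linear system:
  a + b + c = 0
  16a + 4b + c = -21
  36a + 6b + c = -55
Solving the system yields a = -2, b = 3, c = -1.
So p(n) = -2n^2 + 3n - 1.
The coefficient of n is 3.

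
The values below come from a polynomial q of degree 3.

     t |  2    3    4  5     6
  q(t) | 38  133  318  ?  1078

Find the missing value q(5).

623

The 4 known points determine the degree-3 polynomial uniquely.
Write q(t) = at^3 + bt^2 + ct + d. Substituting each data point gives a linear system:
  8a + 4b + 2c + d = 38
  27a + 9b + 3c + d = 133
  64a + 16b + 4c + d = 318
  216a + 36b + 6c + d = 1078
Solving the system yields a = 5, b = 0, c = 0, d = -2.
So q(t) = 5t^3 - 2.
Then q(5) = 623.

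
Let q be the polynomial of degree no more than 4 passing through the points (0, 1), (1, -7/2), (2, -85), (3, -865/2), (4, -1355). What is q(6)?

Using the Lagrange interpolation formula with nodes 0, 1, 2, 3, 4:
  L_0(x) = (x - 1)(x - 2)(x - 3)(x - 4) / 24
  L_1(x) = x(x - 2)(x - 3)(x - 4) / -6
  L_2(x) = x(x - 1)(x - 3)(x - 4) / 4
  L_3(x) = x(x - 1)(x - 2)(x - 4) / -6
  L_4(x) = x(x - 1)(x - 2)(x - 3) / 24
Then q(x) = 1·L_0(x) - 7/2·L_1(x) - 85·L_2(x) - 865/2·L_3(x) - 1355·L_4(x).
Expanding and collecting terms gives q(x) = -5x⁴ - (3/2)x³ + x² + x + 1.
Evaluating at x = 6: q(6) = -6761.

-6761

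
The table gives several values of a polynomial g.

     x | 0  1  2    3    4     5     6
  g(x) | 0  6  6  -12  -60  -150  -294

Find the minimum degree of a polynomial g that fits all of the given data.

3

Forward differences of the values at x = 0, 1, 2, 3, 4, 5, 6:
  g  : 0  6  6  -12  -60  -150  -294
  Δ  : 6  0  -18  -48  -90  -144
  Δ^2: -6  -18  -30  -42  -54
  Δ^3: -12  -12  -12  -12
  Δ^4: 0  0  0
  Δ^5: 0  0
  Δ^6: 0
The third differences are constant (-12) and nonzero, while all higher differences vanish, so the minimal degree is 3.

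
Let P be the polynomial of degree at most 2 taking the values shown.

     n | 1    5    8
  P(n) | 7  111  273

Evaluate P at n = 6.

157

Write P(n) = an^2 + bn + c. Substituting each data point gives a linear system:
  a + b + c = 7
  25a + 5b + c = 111
  64a + 8b + c = 273
Solving the system yields a = 4, b = 2, c = 1.
So P(n) = 4n^2 + 2n + 1.
Then P(6) = 157.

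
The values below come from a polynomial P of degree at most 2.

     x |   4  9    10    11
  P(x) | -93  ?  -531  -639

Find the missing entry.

-433

The 3 known points determine the degree-2 polynomial uniquely.
Write P(x) = ax^2 + bx + c. Substituting each data point gives a linear system:
  16a + 4b + c = -93
  100a + 10b + c = -531
  121a + 11b + c = -639
Solving the system yields a = -5, b = -3, c = -1.
So P(x) = -5x² - 3x - 1.
Then P(9) = -433.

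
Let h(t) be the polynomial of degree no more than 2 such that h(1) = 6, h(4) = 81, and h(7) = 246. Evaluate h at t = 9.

Write h(t) = at^2 + bt + c. Substituting each data point gives a linear system:
  a + b + c = 6
  16a + 4b + c = 81
  49a + 7b + c = 246
Solving the system yields a = 5, b = 0, c = 1.
So h(t) = 5t² + 1.
Then h(9) = 406.

406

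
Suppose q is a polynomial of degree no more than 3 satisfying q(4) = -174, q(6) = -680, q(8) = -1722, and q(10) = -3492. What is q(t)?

Write q(t) = at^3 + bt^2 + ct + d. Substituting each data point gives a linear system:
  64a + 16b + 4c + d = -174
  216a + 36b + 6c + d = -680
  512a + 64b + 8c + d = -1722
  1000a + 100b + 10c + d = -3492
Solving the system yields a = -4, b = 5, c = 1, d = -2.
So q(t) = -4t³ + 5t² + t - 2.
Check: q(4) = -174. ✓

q(t) = -4t^3 + 5t^2 + t - 2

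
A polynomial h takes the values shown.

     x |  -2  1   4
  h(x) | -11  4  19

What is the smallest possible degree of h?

Forward differences of the values at x = -2, 1, 4:
  h  : -11  4  19
  Δ  : 15  15
  Δ^2: 0
The first differences are constant (15) and nonzero, while all higher differences vanish, so the minimal degree is 1.

1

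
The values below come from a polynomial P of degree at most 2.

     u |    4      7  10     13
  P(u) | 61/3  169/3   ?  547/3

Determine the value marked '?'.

331/3

The 3 known points determine the degree-2 polynomial uniquely.
Write P(u) = au^2 + bu + c. Substituting each data point gives a linear system:
  16a + 4b + c = 61/3
  49a + 7b + c = 169/3
  169a + 13b + c = 547/3
Solving the system yields a = 1, b = 1, c = 1/3.
So P(u) = u² + u + 1/3.
Then P(10) = 331/3.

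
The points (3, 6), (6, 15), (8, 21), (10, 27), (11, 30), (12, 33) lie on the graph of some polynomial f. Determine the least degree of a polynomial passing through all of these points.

1

Divided differences on the nodes 3, 6, 8, 10, 11, 12:
  order 0: 6  15  21  27  30  33
  order 1: 3  3  3  3  3
  order 2: 0  0  0  0
  order 3: 0  0  0
  order 4: 0  0
  order 5: 0
The order-1 divided differences are all 3 (nonzero) and every higher order vanishes, so the data lies on a polynomial of degree exactly 1.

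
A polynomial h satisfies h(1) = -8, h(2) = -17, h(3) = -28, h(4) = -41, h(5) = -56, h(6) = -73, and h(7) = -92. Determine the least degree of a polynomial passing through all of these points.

Forward differences of the values at x = 1, 2, 3, 4, 5, 6, 7:
  h  : -8  -17  -28  -41  -56  -73  -92
  Δ  : -9  -11  -13  -15  -17  -19
  Δ^2: -2  -2  -2  -2  -2
  Δ^3: 0  0  0  0
  Δ^4: 0  0  0
  Δ^5: 0  0
  Δ^6: 0
The second differences are constant (-2) and nonzero, while all higher differences vanish, so the minimal degree is 2.

2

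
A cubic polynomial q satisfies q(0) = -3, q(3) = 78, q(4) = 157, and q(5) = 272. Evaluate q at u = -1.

2

Using the Lagrange interpolation formula with nodes 0, 3, 4, 5:
  L_0(u) = (u - 3)(u - 4)(u - 5) / -60
  L_1(u) = u(u - 4)(u - 5) / 6
  L_2(u) = u(u - 3)(u - 5) / -4
  L_3(u) = u(u - 3)(u - 4) / 10
Then q(u) = -3·L_0(u) + 78·L_1(u) + 157·L_2(u) + 272·L_3(u).
Expanding and collecting terms gives q(u) = u³ + 6u² - 3.
Evaluating at u = -1: q(-1) = 2.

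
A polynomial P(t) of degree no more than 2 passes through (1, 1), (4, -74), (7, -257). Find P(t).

Write P(t) = at^2 + bt + c. Substituting each data point gives a linear system:
  a + b + c = 1
  16a + 4b + c = -74
  49a + 7b + c = -257
Solving the system yields a = -6, b = 5, c = 2.
So P(t) = -6t² + 5t + 2.
Check: P(4) = -74. ✓

P(t) = -6t^2 + 5t + 2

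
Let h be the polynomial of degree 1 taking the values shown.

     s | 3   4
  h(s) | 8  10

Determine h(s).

h(s) = 2s + 2

Write h(s) = as + b. Substituting each data point gives a linear system:
  3a + b = 8
  4a + b = 10
Solving the system yields a = 2, b = 2.
So h(s) = 2s + 2.
Check: h(3) = 8. ✓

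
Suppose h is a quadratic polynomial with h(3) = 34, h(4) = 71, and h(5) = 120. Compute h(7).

Forward differences of the values at x = 3, 4, 5:
  h  : 34  71  120
  Δ  : 37  49
  Δ^2: 12
The second differences are constant, confirming degree 2.
Interpolating (Newton forward form) and evaluating at x = 7 gives h(7) = 254.

254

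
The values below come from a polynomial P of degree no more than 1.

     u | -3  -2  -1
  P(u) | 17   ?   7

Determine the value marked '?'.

On equispaced nodes a degree-1 polynomial has vanishing second forward difference, so
  P(-3) - 2·P(-2) + P(-1) = 0.
Substituting the known values and solving for P(-2):
  -2·P(-2) = -24
  P(-2) = 12.

12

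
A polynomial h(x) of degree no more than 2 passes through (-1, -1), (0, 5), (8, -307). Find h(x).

Write h(x) = ax^2 + bx + c. Substituting each data point gives a linear system:
  a - b + c = -1
  c = 5
  64a + 8b + c = -307
Solving the system yields a = -5, b = 1, c = 5.
So h(x) = -5x² + x + 5.
Check: h(0) = 5. ✓

h(x) = -5x^2 + x + 5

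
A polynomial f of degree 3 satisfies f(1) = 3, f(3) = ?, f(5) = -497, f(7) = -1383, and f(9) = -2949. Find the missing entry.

-99

The 4 known points determine the degree-3 polynomial uniquely.
Write f(t) = at^3 + bt^2 + ct + d. Substituting each data point gives a linear system:
  a + b + c + d = 3
  125a + 25b + 5c + d = -497
  343a + 49b + 7c + d = -1383
  729a + 81b + 9c + d = -2949
Solving the system yields a = -4, b = -1, c = 5, d = 3.
So f(t) = -4t^3 - t^2 + 5t + 3.
Then f(3) = -99.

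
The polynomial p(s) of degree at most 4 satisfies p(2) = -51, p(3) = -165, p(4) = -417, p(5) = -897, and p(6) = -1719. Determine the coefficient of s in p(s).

Write p(s) = as^4 + bs^3 + cs^2 + ds + e. Substituting each data point gives a linear system:
  16a + 8b + 4c + 2d + e = -51
  81a + 27b + 9c + 3d + e = -165
  256a + 64b + 16c + 4d + e = -417
  625a + 125b + 25c + 5d + e = -897
  1296a + 216b + 36c + 6d + e = -1719
Solving the system yields a = -1, b = -1, c = -5, d = -5, e = 3.
So p(s) = -s^4 - s^3 - 5s^2 - 5s + 3.
The coefficient of s is -5.

-5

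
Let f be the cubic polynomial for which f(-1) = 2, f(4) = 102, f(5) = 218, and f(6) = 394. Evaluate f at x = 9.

1402

Write f(x) = ax^3 + bx^2 + cx + d. Substituting each data point gives a linear system:
  -a + b - c + d = 2
  64a + 16b + 4c + d = 102
  125a + 25b + 5c + d = 218
  216a + 36b + 6c + d = 394
Solving the system yields a = 2, b = 0, c = -6, d = -2.
So f(x) = 2x^3 - 6x - 2.
Then f(9) = 1402.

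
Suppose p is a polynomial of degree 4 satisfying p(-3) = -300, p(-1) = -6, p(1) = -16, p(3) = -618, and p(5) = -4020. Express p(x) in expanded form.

Using the Lagrange interpolation formula with nodes -3, -1, 1, 3, 5:
  L_0(x) = (x + 1)(x - 1)(x - 3)(x - 5) / 384
  L_1(x) = (x + 3)(x - 1)(x - 3)(x - 5) / -96
  L_2(x) = (x + 3)(x + 1)(x - 3)(x - 5) / 64
  L_3(x) = (x + 3)(x + 1)(x - 1)(x - 5) / -96
  L_4(x) = (x + 3)(x + 1)(x - 1)(x - 3) / 384
Then p(x) = -300·L_0(x) - 6·L_1(x) - 16·L_2(x) - 618·L_3(x) - 4020·L_4(x).
Expanding and collecting terms gives p(x) = -5x⁴ - 6x³ - 6x² + x.
Check: p(1) = -16. ✓

p(x) = -5x^4 - 6x^3 - 6x^2 + x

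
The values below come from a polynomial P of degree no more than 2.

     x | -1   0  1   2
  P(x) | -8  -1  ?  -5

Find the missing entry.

The 3 known points determine the degree-2 polynomial uniquely.
Write P(x) = ax^2 + bx + c. Substituting each data point gives a linear system:
  a - b + c = -8
  c = -1
  4a + 2b + c = -5
Solving the system yields a = -3, b = 4, c = -1.
So P(x) = -3x^2 + 4x - 1.
Then P(1) = 0.

0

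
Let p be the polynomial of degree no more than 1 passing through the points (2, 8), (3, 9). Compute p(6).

12

Write p(s) = as + b. Substituting each data point gives a linear system:
  2a + b = 8
  3a + b = 9
Solving the system yields a = 1, b = 6.
So p(s) = s + 6.
Then p(6) = 12.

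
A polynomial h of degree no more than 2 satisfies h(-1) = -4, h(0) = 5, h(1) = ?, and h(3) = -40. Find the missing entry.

The 3 known points determine the degree-2 polynomial uniquely.
Write h(t) = at^2 + bt + c. Substituting each data point gives a linear system:
  a - b + c = -4
  c = 5
  9a + 3b + c = -40
Solving the system yields a = -6, b = 3, c = 5.
So h(t) = -6t^2 + 3t + 5.
Then h(1) = 2.

2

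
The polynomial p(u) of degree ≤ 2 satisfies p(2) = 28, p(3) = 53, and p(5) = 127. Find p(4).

86

Write p(u) = au^2 + bu + c. Substituting each data point gives a linear system:
  4a + 2b + c = 28
  9a + 3b + c = 53
  25a + 5b + c = 127
Solving the system yields a = 4, b = 5, c = 2.
So p(u) = 4u^2 + 5u + 2.
Then p(4) = 86.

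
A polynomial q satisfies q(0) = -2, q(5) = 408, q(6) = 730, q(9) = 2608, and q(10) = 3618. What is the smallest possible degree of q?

Divided differences on the nodes 0, 5, 6, 9, 10:
  order 0: -2  408  730  2608  3618
  order 1: 82  322  626  1010
  order 2: 40  76  96
  order 3: 4  4
  order 4: 0
The order-3 divided differences are all 4 (nonzero) and every higher order vanishes, so the data lies on a polynomial of degree exactly 3.

3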